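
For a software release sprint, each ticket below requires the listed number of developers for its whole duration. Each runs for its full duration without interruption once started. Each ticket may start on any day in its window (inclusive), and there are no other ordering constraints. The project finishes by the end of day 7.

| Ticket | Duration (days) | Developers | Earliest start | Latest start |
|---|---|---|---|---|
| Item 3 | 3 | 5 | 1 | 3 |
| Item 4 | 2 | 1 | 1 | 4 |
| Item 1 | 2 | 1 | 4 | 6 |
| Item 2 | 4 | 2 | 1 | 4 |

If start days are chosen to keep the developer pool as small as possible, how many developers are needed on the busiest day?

5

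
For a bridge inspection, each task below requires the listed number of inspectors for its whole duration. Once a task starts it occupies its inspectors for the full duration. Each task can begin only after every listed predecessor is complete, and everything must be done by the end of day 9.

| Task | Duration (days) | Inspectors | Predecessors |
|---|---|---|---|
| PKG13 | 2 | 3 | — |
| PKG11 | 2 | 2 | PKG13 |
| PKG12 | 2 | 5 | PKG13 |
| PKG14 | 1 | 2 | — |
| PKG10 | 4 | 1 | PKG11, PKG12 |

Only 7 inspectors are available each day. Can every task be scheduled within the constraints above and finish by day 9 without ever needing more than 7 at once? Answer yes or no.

yes

Schedule PKG13@1, PKG11@3, PKG12@3, PKG14@1, PKG10@5: d1:5  d2:3  d3:7  d4:7  d5:1  d6:1  d7:1  d8:1  d9:0 — peak 7 ≤ 7.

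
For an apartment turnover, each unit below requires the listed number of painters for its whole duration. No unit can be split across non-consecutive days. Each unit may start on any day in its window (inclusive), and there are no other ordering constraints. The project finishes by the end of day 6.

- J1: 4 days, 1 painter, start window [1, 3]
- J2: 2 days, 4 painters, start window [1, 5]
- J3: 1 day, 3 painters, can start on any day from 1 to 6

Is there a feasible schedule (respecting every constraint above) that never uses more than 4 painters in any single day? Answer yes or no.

yes

Schedule J1@1, J2@5, J3@1: d1:4  d2:1  d3:1  d4:1  d5:4  d6:4 — peak 4 ≤ 4.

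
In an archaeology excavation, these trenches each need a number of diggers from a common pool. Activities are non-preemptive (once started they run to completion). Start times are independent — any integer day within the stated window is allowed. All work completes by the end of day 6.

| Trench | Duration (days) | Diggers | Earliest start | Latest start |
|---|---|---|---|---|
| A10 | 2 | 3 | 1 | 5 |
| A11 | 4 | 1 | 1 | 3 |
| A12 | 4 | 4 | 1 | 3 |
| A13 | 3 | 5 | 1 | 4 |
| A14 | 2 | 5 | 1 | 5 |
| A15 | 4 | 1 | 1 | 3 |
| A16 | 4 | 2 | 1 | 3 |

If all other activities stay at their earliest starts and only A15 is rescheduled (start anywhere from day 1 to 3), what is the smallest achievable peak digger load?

A15@1: d1:21  d2:21  d3:13  d4:8  d5:0  d6:0 → peak 21
A15@2: d1:20  d2:21  d3:13  d4:8  d5:1  d6:0 → peak 21
A15@3: d1:20  d2:20  d3:13  d4:8  d5:1  d6:1 → peak 20
Best is A15@3, peak 20.

20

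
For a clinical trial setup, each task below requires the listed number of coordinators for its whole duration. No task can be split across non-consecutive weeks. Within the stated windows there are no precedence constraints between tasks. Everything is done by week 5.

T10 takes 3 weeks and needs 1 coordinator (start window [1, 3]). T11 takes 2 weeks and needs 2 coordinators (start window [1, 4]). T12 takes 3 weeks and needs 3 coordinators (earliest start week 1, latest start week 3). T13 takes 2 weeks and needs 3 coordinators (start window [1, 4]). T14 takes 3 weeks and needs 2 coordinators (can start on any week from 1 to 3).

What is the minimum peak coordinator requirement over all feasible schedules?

6

Early-start (T10@1, T11@1, T12@1, T13@1, T14@1) gives peak 11: w1:11  w2:11  w3:6  w4:0  w5:0.
Shift T13→4, T14→3.
Schedule T10@1, T11@1, T12@1, T13@4, T14@3: w1:6  w2:6  w3:6  w4:5  w5:5 — peak 6.
Total coordinator-weeks = 28 over 5 weeks ⇒ peak ≥ ⌈28/5⌉ = 6, so 6 is optimal.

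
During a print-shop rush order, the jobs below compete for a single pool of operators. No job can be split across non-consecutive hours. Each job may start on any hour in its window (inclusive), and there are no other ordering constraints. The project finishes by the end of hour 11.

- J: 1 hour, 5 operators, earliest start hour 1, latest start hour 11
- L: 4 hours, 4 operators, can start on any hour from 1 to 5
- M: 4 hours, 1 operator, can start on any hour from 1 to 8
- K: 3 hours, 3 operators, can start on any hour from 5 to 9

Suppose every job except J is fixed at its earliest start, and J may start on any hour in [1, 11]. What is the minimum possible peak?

J@1: h1:10  h2:5  h3:5  h4:5  h5:3  h6:3  h7:3  h8:0  h9:0  h10:0  h11:0 → peak 10
J@2: h1:5  h2:10  h3:5  h4:5  h5:3  h6:3  h7:3  h8:0  h9:0  h10:0  h11:0 → peak 10
J@3: h1:5  h2:5  h3:10  h4:5  h5:3  h6:3  h7:3  h8:0  h9:0  h10:0  h11:0 → peak 10
J@4: h1:5  h2:5  h3:5  h4:10  h5:3  h6:3  h7:3  h8:0  h9:0  h10:0  h11:0 → peak 10
J@5: h1:5  h2:5  h3:5  h4:5  h5:8  h6:3  h7:3  h8:0  h9:0  h10:0  h11:0 → peak 8
J@6: h1:5  h2:5  h3:5  h4:5  h5:3  h6:8  h7:3  h8:0  h9:0  h10:0  h11:0 → peak 8
J@7: h1:5  h2:5  h3:5  h4:5  h5:3  h6:3  h7:8  h8:0  h9:0  h10:0  h11:0 → peak 8
J@8: h1:5  h2:5  h3:5  h4:5  h5:3  h6:3  h7:3  h8:5  h9:0  h10:0  h11:0 → peak 5
J@9: h1:5  h2:5  h3:5  h4:5  h5:3  h6:3  h7:3  h8:0  h9:5  h10:0  h11:0 → peak 5
J@10: h1:5  h2:5  h3:5  h4:5  h5:3  h6:3  h7:3  h8:0  h9:0  h10:5  h11:0 → peak 5
J@11: h1:5  h2:5  h3:5  h4:5  h5:3  h6:3  h7:3  h8:0  h9:0  h10:0  h11:5 → peak 5
Best is J@8, peak 5.

5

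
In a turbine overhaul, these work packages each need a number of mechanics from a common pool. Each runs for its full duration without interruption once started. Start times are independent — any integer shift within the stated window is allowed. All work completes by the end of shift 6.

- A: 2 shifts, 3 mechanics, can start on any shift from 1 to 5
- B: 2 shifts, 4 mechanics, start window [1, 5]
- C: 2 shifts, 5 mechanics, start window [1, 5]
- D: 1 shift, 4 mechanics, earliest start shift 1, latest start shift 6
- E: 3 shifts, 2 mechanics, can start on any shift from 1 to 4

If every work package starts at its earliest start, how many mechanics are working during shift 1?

18

At early start, shift 1 has: A, B, C, D, E.
Demand: 3 + 4 + 5 + 4 + 2 = 18.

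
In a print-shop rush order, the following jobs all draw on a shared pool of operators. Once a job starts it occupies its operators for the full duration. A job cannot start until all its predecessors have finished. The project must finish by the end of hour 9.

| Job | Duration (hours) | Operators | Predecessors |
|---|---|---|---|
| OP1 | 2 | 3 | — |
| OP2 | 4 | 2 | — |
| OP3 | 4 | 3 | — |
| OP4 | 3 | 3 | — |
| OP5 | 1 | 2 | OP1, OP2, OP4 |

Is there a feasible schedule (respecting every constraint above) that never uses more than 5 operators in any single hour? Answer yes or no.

yes

Schedule OP1@1, OP2@1, OP3@6, OP4@3, OP5@6: h1:5  h2:5  h3:5  h4:5  h5:3  h6:5  h7:3  h8:3  h9:3 — peak 5 ≤ 5.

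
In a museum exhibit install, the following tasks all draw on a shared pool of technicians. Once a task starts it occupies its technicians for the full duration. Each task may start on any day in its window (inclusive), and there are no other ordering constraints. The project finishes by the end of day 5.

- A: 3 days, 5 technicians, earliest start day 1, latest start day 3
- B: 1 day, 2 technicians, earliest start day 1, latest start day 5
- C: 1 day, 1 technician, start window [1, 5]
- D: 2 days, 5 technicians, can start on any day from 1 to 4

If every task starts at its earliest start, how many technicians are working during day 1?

At early start, day 1 has: A, B, C, D.
Demand: 5 + 2 + 1 + 5 = 13.

13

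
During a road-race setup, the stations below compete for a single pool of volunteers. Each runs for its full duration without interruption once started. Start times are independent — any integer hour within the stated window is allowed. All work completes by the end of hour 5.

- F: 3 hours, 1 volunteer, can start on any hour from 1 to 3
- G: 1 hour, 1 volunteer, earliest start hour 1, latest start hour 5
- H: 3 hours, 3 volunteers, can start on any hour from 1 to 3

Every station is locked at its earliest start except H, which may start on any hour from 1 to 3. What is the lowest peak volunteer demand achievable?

H@1: h1:5  h2:4  h3:4  h4:0  h5:0 → peak 5
H@2: h1:2  h2:4  h3:4  h4:3  h5:0 → peak 4
H@3: h1:2  h2:1  h3:4  h4:3  h5:3 → peak 4
Best is H@2, peak 4.

4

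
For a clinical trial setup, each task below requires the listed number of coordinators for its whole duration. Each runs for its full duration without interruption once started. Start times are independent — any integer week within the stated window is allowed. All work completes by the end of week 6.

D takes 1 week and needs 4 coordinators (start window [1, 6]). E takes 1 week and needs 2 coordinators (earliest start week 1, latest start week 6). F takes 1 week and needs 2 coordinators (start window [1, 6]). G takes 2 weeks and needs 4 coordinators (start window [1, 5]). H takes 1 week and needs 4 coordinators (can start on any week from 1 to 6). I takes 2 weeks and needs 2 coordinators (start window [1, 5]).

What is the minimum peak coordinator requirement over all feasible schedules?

4

Early-start (D@1, E@1, F@1, G@1, H@1, I@1) gives peak 18: w1:18  w2:6  w3:0  w4:0  w5:0  w6:0.
Shift E→2, F→3, G→4, H→6, I→2.
Schedule D@1, E@2, F@3, G@4, H@6, I@2: w1:4  w2:4  w3:4  w4:4  w5:4  w6:4 — peak 4.
Total coordinator-weeks = 24 over 6 weeks ⇒ peak ≥ ⌈24/6⌉ = 4, so 4 is optimal.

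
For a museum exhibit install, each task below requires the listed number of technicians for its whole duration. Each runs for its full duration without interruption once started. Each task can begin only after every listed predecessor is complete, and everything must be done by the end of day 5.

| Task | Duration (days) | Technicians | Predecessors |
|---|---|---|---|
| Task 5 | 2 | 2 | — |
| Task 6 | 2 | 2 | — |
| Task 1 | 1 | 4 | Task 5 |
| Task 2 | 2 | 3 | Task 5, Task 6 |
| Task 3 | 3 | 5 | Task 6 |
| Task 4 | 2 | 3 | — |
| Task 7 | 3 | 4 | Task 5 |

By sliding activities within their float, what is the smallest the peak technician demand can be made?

Early-start (Task 5@1, Task 6@1, Task 1@3, Task 2@3, Task 3@3, Task 4@1, Task 7@3) gives peak 16: d1:7  d2:7  d3:16  d4:12  d5:9.
Shift Task 2→4.
Schedule Task 5@1, Task 6@1, Task 1@3, Task 2@4, Task 3@3, Task 4@1, Task 7@3: d1:7  d2:7  d3:13  d4:12  d5:12 — peak 13.
No arrangement of the 24 feasible schedules does better.

13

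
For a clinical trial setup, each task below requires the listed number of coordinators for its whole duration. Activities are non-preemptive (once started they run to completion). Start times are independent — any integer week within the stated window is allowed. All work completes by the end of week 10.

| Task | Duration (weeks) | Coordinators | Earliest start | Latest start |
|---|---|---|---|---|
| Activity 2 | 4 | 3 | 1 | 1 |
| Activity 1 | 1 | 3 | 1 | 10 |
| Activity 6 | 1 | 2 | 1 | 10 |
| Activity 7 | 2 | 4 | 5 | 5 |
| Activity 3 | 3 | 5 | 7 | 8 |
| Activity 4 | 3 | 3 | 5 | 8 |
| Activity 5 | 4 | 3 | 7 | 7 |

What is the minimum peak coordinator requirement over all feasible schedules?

Early-start (Activity 2@1, Activity 1@1, Activity 6@1, Activity 7@5, Activity 3@7, Activity 4@5, Activity 5@7) gives peak 11: w1:8  w2:3  w3:3  w4:3  w5:7  w6:7  w7:11  w8:8  w9:8  w10:3.
Shift Activity 3→8.
Schedule Activity 2@1, Activity 1@1, Activity 6@1, Activity 7@5, Activity 3@8, Activity 4@5, Activity 5@7: w1:8  w2:3  w3:3  w4:3  w5:7  w6:7  w7:6  w8:8  w9:8  w10:8 — peak 8.

8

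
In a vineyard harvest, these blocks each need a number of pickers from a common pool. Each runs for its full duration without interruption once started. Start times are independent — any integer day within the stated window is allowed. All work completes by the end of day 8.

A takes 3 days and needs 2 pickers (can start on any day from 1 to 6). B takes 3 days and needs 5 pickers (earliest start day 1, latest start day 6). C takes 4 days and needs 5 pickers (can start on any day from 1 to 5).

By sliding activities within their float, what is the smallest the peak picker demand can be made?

7

Early-start (A@1, B@1, C@1) gives peak 12: d1:12  d2:12  d3:12  d4:5  d5:0  d6:0  d7:0  d8:0.
Shift C→4.
Schedule A@1, B@1, C@4: d1:7  d2:7  d3:7  d4:5  d5:5  d6:5  d7:5  d8:0 — peak 7.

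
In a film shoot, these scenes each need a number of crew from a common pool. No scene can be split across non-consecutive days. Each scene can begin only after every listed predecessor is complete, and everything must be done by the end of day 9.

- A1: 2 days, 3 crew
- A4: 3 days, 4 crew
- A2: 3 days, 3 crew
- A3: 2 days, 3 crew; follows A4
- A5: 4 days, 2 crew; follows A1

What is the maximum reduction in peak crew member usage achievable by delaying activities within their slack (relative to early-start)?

4

Early-start peak: d1:10  d2:10  d3:9  d4:5  d5:5  d6:2  d7:0  d8:0  d9:0 ⇒ 10.
Leveled (A1@1, A4@3, A2@6, A3@7, A5@3): d1:3  d2:3  d3:6  d4:6  d5:6  d6:5  d7:6  d8:6  d9:0 ⇒ 6.
Reduction 10 − 6 = 4.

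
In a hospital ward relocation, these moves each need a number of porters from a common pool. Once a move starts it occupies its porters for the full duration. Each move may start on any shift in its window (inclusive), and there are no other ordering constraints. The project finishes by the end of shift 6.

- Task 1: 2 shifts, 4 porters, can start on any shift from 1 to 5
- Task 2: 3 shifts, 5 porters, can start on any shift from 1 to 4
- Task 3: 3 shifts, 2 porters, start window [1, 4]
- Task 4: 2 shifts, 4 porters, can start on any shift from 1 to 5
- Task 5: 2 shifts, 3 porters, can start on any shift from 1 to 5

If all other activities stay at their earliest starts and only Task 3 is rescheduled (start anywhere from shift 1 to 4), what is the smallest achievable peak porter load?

16

Task 3@1: s1:18  s2:18  s3:7  s4:0  s5:0  s6:0 → peak 18
Task 3@2: s1:16  s2:18  s3:7  s4:2  s5:0  s6:0 → peak 18
Task 3@3: s1:16  s2:16  s3:7  s4:2  s5:2  s6:0 → peak 16
Task 3@4: s1:16  s2:16  s3:5  s4:2  s5:2  s6:2 → peak 16
Best is Task 3@3, peak 16.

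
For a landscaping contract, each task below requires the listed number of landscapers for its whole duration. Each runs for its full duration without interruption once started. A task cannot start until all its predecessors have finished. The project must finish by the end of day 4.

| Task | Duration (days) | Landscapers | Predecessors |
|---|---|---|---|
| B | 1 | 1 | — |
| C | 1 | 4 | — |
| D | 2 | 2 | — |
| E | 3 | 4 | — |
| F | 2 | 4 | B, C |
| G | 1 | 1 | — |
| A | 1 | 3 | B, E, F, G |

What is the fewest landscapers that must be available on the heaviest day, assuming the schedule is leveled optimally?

10

Early-start (B@1, C@1, D@1, E@1, F@2, G@1, A@4) gives peak 12: d1:12  d2:10  d3:8  d4:3.
Shift D→2.
Schedule B@1, C@1, D@2, E@1, F@2, G@1, A@4: d1:10  d2:10  d3:10  d4:3 — peak 10.
No arrangement of the 9 feasible schedules does better.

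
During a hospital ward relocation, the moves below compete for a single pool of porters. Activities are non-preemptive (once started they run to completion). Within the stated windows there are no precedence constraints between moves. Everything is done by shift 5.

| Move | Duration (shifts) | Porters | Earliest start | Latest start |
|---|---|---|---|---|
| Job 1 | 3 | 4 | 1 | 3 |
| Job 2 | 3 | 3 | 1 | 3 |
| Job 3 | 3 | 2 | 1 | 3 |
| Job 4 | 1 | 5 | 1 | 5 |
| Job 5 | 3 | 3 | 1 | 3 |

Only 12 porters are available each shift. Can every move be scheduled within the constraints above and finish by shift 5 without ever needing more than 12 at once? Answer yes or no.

yes

Schedule Job 1@1, Job 2@1, Job 3@1, Job 4@4, Job 5@1: s1:12  s2:12  s3:12  s4:5  s5:0 — peak 12 ≤ 12.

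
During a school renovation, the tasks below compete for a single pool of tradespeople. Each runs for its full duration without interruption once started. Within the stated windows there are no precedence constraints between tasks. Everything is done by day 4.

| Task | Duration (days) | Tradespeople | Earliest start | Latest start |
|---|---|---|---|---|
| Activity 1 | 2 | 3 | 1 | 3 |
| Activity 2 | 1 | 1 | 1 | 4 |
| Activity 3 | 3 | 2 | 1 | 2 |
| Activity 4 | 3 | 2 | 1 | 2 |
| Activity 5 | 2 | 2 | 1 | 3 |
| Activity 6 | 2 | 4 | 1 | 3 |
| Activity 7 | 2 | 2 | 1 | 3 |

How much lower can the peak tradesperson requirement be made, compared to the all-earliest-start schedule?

6

Early-start peak: d1:16  d2:15  d3:4  d4:0 ⇒ 16.
Leveled (Activity 1@1, Activity 2@1, Activity 3@1, Activity 4@1, Activity 5@1, Activity 6@3, Activity 7@3): d1:10  d2:9  d3:10  d4:6 ⇒ 10.
Reduction 16 − 10 = 6.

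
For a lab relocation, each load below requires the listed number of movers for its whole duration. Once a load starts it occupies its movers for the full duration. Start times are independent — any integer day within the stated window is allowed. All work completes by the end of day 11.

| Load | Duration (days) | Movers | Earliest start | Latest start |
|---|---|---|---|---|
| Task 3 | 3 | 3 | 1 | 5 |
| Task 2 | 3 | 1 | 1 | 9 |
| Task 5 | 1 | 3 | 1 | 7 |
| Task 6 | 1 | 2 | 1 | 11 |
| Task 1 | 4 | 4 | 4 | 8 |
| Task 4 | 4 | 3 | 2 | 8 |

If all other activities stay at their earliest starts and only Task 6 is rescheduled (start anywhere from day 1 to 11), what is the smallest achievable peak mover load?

Task 6@1: d1:9  d2:7  d3:7  d4:7  d5:7  d6:4  d7:4  d8:0  d9:0  d10:0  d11:0 → peak 9
Task 6@2: d1:7  d2:9  d3:7  d4:7  d5:7  d6:4  d7:4  d8:0  d9:0  d10:0  d11:0 → peak 9
Task 6@3: d1:7  d2:7  d3:9  d4:7  d5:7  d6:4  d7:4  d8:0  d9:0  d10:0  d11:0 → peak 9
Task 6@4: d1:7  d2:7  d3:7  d4:9  d5:7  d6:4  d7:4  d8:0  d9:0  d10:0  d11:0 → peak 9
Task 6@5: d1:7  d2:7  d3:7  d4:7  d5:9  d6:4  d7:4  d8:0  d9:0  d10:0  d11:0 → peak 9
Task 6@6: d1:7  d2:7  d3:7  d4:7  d5:7  d6:6  d7:4  d8:0  d9:0  d10:0  d11:0 → peak 7
Task 6@7: d1:7  d2:7  d3:7  d4:7  d5:7  d6:4  d7:6  d8:0  d9:0  d10:0  d11:0 → peak 7
Task 6@8: d1:7  d2:7  d3:7  d4:7  d5:7  d6:4  d7:4  d8:2  d9:0  d10:0  d11:0 → peak 7
Task 6@9: d1:7  d2:7  d3:7  d4:7  d5:7  d6:4  d7:4  d8:0  d9:2  d10:0  d11:0 → peak 7
Task 6@10: d1:7  d2:7  d3:7  d4:7  d5:7  d6:4  d7:4  d8:0  d9:0  d10:2  d11:0 → peak 7
Task 6@11: d1:7  d2:7  d3:7  d4:7  d5:7  d6:4  d7:4  d8:0  d9:0  d10:0  d11:2 → peak 7
Best is Task 6@6, peak 7.

7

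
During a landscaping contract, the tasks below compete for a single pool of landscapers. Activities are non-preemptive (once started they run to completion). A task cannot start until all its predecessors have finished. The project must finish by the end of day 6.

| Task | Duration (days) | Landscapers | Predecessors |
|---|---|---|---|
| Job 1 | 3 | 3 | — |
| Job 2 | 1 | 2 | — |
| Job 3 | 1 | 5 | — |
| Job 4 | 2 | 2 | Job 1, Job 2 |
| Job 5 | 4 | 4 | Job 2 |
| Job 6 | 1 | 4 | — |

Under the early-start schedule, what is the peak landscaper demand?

14

Early-start schedule: Job 1@1, Job 2@1, Job 3@1, Job 4@4, Job 5@2, Job 6@1.
Load per day: day 1: 14, day 2: 7, day 3: 7, day 4: 6, day 5: 6, day 6: 0.
Peak is 14.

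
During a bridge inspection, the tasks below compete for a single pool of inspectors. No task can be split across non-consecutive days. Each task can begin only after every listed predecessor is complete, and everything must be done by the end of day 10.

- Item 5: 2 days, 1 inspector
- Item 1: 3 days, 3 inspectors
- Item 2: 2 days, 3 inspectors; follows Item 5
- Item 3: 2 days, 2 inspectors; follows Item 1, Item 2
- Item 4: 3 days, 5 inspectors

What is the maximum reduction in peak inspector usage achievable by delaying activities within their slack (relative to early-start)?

Early-start peak: d1:9  d2:9  d3:11  d4:3  d5:2  d6:2  d7:0  d8:0  d9:0  d10:0 ⇒ 11.
Leveled (Item 5@1, Item 1@1, Item 2@4, Item 3@6, Item 4@8): d1:4  d2:4  d3:3  d4:3  d5:3  d6:2  d7:2  d8:5  d9:5  d10:5 ⇒ 5.
Reduction 11 − 5 = 6.

6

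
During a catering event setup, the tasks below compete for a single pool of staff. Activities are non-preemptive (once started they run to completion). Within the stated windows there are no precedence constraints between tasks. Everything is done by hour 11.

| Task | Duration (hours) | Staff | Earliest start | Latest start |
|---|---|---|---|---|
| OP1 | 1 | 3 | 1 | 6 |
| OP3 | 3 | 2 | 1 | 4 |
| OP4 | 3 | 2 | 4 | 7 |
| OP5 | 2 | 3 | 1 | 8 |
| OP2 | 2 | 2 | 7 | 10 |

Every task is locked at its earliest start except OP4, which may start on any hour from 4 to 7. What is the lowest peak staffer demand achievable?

OP4@4: h1:8  h2:5  h3:2  h4:2  h5:2  h6:2  h7:2  h8:2  h9:0  h10:0  h11:0 → peak 8
OP4@5: h1:8  h2:5  h3:2  h4:0  h5:2  h6:2  h7:4  h8:2  h9:0  h10:0  h11:0 → peak 8
OP4@6: h1:8  h2:5  h3:2  h4:0  h5:0  h6:2  h7:4  h8:4  h9:0  h10:0  h11:0 → peak 8
OP4@7: h1:8  h2:5  h3:2  h4:0  h5:0  h6:0  h7:4  h8:4  h9:2  h10:0  h11:0 → peak 8
Best is OP4@4, peak 8.

8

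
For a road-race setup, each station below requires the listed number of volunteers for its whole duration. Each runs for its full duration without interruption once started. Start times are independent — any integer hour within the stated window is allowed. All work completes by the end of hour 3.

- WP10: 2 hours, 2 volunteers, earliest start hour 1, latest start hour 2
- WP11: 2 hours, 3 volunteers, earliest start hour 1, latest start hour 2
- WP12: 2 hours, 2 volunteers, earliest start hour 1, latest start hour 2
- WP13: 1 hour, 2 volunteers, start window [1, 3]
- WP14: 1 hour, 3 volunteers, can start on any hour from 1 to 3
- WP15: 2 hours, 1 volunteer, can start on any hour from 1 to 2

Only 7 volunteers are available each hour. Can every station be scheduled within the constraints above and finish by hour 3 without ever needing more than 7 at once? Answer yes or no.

The minimum achievable peak is 8; 7 < 8, so no feasible schedule stays within the cap.

no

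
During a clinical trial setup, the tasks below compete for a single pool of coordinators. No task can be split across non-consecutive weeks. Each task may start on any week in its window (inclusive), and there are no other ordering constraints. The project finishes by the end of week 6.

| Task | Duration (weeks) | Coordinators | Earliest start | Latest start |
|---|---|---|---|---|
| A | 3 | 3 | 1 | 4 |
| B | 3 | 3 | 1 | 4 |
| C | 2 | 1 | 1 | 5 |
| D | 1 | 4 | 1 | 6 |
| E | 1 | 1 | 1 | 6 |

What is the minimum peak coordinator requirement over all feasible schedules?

Early-start (A@1, B@1, C@1, D@1, E@1) gives peak 12: w1:12  w2:7  w3:6  w4:0  w5:0  w6:0.
Shift C→4, D→4, E→4.
Schedule A@1, B@1, C@4, D@4, E@4: w1:6  w2:6  w3:6  w4:6  w5:1  w6:0 — peak 6.

6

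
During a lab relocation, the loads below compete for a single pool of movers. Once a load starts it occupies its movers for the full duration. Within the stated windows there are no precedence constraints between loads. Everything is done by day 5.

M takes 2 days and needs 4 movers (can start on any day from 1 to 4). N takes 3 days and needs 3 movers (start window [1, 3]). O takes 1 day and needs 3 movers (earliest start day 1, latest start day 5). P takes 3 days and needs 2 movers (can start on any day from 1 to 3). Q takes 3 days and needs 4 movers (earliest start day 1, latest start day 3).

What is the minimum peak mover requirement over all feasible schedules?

Early-start (M@1, N@1, O@1, P@1, Q@1) gives peak 16: d1:16  d2:13  d3:9  d4:0  d5:0.
Shift O→4, Q→3.
Schedule M@1, N@1, O@4, P@1, Q@3: d1:9  d2:9  d3:9  d4:7  d5:4 — peak 9.

9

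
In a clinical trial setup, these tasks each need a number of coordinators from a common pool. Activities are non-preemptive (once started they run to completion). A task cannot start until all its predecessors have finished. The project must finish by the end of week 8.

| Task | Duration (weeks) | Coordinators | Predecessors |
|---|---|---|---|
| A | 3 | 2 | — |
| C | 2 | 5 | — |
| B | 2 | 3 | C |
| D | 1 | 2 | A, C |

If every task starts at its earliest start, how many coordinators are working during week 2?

7

At early start, week 2 has: A, C.
Demand: 2 + 5 = 7.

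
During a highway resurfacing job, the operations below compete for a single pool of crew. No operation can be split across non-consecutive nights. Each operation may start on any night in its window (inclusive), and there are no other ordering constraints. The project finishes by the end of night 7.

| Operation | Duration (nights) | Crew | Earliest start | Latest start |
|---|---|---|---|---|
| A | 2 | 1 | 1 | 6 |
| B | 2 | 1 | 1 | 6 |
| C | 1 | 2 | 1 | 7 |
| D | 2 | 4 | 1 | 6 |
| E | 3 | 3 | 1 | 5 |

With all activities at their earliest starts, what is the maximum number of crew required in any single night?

Early-start schedule: A@1, B@1, C@1, D@1, E@1.
Load per night: night 1: 11, night 2: 9, night 3: 3, night 4: 0, night 5: 0, night 6: 0, night 7: 0.
Peak is 11.

11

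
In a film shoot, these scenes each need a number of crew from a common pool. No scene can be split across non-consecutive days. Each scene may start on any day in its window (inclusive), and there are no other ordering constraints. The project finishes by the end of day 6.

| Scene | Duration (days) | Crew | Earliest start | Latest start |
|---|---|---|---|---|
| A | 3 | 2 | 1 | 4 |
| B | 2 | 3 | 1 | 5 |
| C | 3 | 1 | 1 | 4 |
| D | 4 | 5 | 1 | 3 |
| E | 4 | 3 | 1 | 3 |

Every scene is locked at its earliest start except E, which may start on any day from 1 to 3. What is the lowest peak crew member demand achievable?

E@1: d1:14  d2:14  d3:11  d4:8  d5:0  d6:0 → peak 14
E@2: d1:11  d2:14  d3:11  d4:8  d5:3  d6:0 → peak 14
E@3: d1:11  d2:11  d3:11  d4:8  d5:3  d6:3 → peak 11
Best is E@3, peak 11.

11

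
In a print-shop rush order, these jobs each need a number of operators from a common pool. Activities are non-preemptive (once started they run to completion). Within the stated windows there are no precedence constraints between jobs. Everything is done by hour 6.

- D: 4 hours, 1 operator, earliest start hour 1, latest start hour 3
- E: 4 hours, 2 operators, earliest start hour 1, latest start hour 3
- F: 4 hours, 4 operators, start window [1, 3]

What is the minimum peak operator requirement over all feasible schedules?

7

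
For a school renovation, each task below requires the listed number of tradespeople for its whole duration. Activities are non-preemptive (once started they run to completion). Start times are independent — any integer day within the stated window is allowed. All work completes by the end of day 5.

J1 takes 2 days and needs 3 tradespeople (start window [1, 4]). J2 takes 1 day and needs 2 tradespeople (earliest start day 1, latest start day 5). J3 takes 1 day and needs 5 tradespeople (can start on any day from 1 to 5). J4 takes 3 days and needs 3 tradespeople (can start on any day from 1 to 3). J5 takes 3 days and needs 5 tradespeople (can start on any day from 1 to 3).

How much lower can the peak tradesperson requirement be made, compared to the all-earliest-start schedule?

Early-start peak: d1:18  d2:11  d3:8  d4:0  d5:0 ⇒ 18.
Leveled (J1@1, J2@1, J3@2, J4@3, J5@3): d1:5  d2:8  d3:8  d4:8  d5:8 ⇒ 8.
Reduction 18 − 8 = 10.

10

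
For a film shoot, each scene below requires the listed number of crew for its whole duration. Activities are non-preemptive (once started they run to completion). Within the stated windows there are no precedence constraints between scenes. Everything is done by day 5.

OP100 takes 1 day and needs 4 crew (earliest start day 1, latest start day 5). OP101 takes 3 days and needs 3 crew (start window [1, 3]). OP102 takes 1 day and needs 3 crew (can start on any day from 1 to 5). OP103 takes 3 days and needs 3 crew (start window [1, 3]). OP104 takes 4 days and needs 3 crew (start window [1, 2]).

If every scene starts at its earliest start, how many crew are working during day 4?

3

At early start, day 4 has: OP104.
Demand: 3 = 3.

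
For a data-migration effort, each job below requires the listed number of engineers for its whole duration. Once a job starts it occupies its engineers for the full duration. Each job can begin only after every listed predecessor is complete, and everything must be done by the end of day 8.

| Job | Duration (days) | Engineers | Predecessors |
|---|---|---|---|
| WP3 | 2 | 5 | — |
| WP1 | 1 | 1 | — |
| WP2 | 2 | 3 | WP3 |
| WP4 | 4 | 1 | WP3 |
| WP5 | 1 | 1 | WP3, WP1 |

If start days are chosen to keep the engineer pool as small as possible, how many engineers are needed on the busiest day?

5

Early-start (WP3@1, WP1@1, WP2@3, WP4@3, WP5@3) gives peak 6: d1:6  d2:5  d3:5  d4:4  d5:1  d6:1  d7:0  d8:0.
Shift WP1→3, WP5→4.
Schedule WP3@1, WP1@3, WP2@3, WP4@3, WP5@4: d1:5  d2:5  d3:5  d4:5  d5:1  d6:1  d7:0  d8:0 — peak 5.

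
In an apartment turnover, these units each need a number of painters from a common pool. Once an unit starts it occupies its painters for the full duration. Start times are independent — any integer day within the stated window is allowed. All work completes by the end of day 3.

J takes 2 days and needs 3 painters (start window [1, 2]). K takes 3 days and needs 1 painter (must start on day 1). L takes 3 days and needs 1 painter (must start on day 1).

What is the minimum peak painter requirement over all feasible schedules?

5

Schedule J@1, K@1, L@1: d1:5  d2:5  d3:2 — peak 5.
No arrangement of the 2 feasible schedules does better.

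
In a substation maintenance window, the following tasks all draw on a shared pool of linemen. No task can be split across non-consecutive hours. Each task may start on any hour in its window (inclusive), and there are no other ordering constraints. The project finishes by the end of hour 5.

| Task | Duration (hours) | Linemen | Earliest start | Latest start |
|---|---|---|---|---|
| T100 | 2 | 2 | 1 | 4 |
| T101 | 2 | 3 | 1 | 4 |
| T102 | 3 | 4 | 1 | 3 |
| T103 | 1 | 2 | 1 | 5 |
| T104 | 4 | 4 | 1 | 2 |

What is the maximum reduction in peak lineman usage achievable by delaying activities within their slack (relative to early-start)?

Early-start peak: h1:15  h2:13  h3:8  h4:4  h5:0 ⇒ 15.
Leveled (T100@1, T101@1, T102@3, T103@1, T104@2): h1:7  h2:9  h3:8  h4:8  h5:8 ⇒ 9.
Reduction 15 − 9 = 6.

6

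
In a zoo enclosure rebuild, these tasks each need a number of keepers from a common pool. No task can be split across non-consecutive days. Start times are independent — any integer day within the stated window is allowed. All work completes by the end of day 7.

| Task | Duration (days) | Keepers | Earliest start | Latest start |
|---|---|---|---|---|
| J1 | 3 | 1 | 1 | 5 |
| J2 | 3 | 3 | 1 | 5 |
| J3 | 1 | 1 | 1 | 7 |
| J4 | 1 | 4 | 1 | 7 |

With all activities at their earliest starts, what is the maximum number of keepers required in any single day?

Early-start schedule: J1@1, J2@1, J3@1, J4@1.
Load per day: day 1: 9, day 2: 4, day 3: 4, day 4: 0, day 5: 0, day 6: 0, day 7: 0.
Peak is 9.

9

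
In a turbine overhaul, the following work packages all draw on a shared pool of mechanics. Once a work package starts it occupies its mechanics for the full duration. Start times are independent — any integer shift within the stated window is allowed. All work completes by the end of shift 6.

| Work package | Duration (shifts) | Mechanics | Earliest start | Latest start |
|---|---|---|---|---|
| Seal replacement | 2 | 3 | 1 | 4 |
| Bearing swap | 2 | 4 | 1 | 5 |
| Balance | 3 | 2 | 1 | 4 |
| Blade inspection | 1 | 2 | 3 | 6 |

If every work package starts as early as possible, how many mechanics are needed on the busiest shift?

9

Early-start schedule: Seal replacement@1, Bearing swap@1, Balance@1, Blade inspection@3.
Load per shift: shift 1: 9, shift 2: 9, shift 3: 4, shift 4: 0, shift 5: 0, shift 6: 0.
Peak is 9.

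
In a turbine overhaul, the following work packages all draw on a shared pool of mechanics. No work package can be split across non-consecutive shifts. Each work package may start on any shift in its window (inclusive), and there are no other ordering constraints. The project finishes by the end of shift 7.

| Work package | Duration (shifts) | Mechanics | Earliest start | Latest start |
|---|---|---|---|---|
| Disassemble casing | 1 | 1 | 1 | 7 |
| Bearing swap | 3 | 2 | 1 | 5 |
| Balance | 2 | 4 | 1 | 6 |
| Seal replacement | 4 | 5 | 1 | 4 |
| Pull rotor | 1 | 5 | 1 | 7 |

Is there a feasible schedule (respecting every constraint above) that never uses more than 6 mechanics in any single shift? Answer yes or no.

The minimum achievable peak is 7; 6 < 7, so no feasible schedule stays within the cap.

no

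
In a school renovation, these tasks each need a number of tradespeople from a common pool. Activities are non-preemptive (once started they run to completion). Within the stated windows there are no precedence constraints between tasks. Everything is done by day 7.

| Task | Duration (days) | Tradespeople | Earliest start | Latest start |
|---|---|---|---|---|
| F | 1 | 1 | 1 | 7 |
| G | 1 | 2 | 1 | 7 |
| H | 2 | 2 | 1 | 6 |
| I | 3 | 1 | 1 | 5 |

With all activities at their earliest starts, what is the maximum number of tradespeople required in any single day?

6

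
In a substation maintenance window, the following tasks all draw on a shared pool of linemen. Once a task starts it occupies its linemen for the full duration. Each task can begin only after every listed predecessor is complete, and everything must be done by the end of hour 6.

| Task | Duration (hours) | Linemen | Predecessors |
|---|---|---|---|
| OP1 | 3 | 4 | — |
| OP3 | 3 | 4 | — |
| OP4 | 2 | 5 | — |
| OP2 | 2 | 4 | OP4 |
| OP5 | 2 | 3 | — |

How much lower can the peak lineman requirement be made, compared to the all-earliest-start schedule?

Early-start peak: h1:16  h2:16  h3:12  h4:4  h5:0  h6:0 ⇒ 16.
Leveled (OP1@1, OP3@4, OP4@1, OP2@3, OP5@5): h1:9  h2:9  h3:8  h4:8  h5:7  h6:7 ⇒ 9.
Reduction 16 − 9 = 7.

7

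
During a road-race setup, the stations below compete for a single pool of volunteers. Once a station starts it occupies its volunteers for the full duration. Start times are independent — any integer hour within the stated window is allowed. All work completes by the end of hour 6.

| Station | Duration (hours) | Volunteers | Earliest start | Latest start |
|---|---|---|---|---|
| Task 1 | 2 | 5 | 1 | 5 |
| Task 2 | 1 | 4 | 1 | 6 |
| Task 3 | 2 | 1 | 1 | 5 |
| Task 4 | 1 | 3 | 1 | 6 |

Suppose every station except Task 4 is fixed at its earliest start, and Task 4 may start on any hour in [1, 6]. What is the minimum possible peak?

Task 4@1: h1:13  h2:6  h3:0  h4:0  h5:0  h6:0 → peak 13
Task 4@2: h1:10  h2:9  h3:0  h4:0  h5:0  h6:0 → peak 10
Task 4@3: h1:10  h2:6  h3:3  h4:0  h5:0  h6:0 → peak 10
Task 4@4: h1:10  h2:6  h3:0  h4:3  h5:0  h6:0 → peak 10
Task 4@5: h1:10  h2:6  h3:0  h4:0  h5:3  h6:0 → peak 10
Task 4@6: h1:10  h2:6  h3:0  h4:0  h5:0  h6:3 → peak 10
Best is Task 4@2, peak 10.

10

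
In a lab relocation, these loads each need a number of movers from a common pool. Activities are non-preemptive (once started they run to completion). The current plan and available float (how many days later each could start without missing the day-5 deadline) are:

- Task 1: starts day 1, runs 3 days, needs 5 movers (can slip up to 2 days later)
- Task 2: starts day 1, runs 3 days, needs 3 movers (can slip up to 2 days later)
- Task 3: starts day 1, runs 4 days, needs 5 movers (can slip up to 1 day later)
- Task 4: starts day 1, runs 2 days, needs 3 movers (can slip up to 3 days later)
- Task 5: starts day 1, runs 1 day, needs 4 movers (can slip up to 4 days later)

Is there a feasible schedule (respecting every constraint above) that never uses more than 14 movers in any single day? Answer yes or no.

yes

Schedule Task 1@1, Task 2@1, Task 3@1, Task 4@4, Task 5@4: d1:13  d2:13  d3:13  d4:12  d5:3 — peak 13 ≤ 14.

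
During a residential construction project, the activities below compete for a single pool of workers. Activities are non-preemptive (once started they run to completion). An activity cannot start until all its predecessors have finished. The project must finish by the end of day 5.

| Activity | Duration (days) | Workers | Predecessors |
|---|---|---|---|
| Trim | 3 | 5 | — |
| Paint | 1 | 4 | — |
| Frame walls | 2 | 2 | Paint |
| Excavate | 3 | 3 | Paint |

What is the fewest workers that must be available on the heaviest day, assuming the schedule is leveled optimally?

Early-start (Trim@1, Paint@1, Frame walls@2, Excavate@2) gives peak 10: d1:9  d2:10  d3:10  d4:3  d5:0.
Shift Frame walls→4.
Schedule Trim@1, Paint@1, Frame walls@4, Excavate@2: d1:9  d2:8  d3:8  d4:5  d5:2 — peak 9.
No arrangement of the 24 feasible schedules does better.

9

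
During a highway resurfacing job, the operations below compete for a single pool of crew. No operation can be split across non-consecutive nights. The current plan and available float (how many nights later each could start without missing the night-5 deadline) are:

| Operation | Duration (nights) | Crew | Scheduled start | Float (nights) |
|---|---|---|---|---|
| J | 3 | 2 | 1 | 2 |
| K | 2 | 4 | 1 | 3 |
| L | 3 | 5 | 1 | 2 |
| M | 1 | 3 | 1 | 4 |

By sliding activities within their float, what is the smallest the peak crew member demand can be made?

Early-start (J@1, K@1, L@1, M@1) gives peak 14: n1:14  n2:11  n3:7  n4:0  n5:0.
Shift K→4, M→4.
Schedule J@1, K@4, L@1, M@4: n1:7  n2:7  n3:7  n4:7  n5:4 — peak 7.
Total crew member-nights = 32 over 5 nights ⇒ peak ≥ ⌈32/5⌉ = 7, so 7 is optimal.

7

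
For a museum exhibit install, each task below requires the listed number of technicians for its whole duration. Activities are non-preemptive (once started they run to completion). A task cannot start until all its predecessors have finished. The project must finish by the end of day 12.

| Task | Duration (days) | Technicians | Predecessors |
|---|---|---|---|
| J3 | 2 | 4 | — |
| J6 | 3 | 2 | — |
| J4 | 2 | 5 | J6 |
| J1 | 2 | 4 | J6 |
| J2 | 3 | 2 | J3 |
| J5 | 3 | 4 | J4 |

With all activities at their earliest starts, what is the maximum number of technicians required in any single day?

11

Early-start schedule: J3@1, J6@1, J4@4, J1@4, J2@3, J5@6.
Load per day: day 1: 6, day 2: 6, day 3: 4, day 4: 11, day 5: 11, day 6: 4, day 7: 4, day 8: 4, day 9: 0, day 10: 0, day 11: 0, day 12: 0.
Peak is 11.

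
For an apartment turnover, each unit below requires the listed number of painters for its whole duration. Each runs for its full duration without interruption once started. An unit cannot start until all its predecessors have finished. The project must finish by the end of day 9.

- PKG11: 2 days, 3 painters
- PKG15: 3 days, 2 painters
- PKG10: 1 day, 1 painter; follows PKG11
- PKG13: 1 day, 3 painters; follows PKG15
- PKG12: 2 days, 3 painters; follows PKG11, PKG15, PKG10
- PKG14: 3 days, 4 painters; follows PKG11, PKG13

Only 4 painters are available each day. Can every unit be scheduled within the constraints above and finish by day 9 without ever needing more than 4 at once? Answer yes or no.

The minimum achievable peak is 5; 4 < 5, so no feasible schedule stays within the cap.

no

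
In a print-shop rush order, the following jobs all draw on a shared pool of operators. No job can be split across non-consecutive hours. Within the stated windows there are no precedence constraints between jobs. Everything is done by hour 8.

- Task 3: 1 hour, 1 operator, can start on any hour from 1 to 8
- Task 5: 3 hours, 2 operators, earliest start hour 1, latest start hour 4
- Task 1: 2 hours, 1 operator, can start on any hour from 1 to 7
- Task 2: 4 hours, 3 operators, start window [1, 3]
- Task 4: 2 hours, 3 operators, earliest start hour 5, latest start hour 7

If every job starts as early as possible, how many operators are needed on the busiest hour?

7

Early-start schedule: Task 3@1, Task 5@1, Task 1@1, Task 2@1, Task 4@5.
Load per hour: hour 1: 7, hour 2: 6, hour 3: 5, hour 4: 3, hour 5: 3, hour 6: 3, hour 7: 0, hour 8: 0.
Peak is 7.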